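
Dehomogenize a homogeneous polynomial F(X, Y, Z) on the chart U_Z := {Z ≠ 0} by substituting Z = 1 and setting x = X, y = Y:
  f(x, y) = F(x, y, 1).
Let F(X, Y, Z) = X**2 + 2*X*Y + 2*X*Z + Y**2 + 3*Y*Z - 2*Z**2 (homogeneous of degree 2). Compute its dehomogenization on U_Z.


f(x, y) = x**2 + 2*x*y + 2*x + y**2 + 3*y - 2

On U_Z we set Z = 1. Each monomial c·X^i·Y^j·Z^k in F becomes c·x^i·y^j·1^k = c·x^i·y^j.
Substituting Z = 1: F(X, Y, 1) = x**2 + 2*x*y + 2*x + y**2 + 3*y - 2.
Note: deg(f) ≤ deg(F) = 2; strict inequality happens when F is divisible by Z (lost terms).


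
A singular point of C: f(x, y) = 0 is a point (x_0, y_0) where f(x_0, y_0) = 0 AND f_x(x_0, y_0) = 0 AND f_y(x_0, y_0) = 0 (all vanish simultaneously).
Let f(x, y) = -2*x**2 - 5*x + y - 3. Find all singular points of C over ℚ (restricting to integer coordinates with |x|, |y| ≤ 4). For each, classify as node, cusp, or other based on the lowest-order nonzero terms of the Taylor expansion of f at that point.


No singular points in the scanned grid; C is smooth there.

Compute partial derivatives:
  f_x = -4*x - 5.
  f_y = 1.
f_y = 1 is a nonzero constant, so f_y never vanishes: no point (x, y) can satisfy f = f_x = f_y = 0. In particular no (x, y) ∈ {−4, ..., 4}² is singular; the curve is smooth.


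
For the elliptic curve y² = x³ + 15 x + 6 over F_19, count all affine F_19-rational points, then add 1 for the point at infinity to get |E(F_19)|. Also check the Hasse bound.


Affine points = {(0, 5), (0, 14), (2, 5), (2, 14), (4, 4), (4, 15), (5, 4), (5, 15), (7, 6), (7, 13), (8, 7), (8, 12), (10, 4), (10, 15), (11, 1), (11, 18), (13, 2), (13, 17), (17, 5), (17, 14), (18, 3), (18, 16)}; affine count = 22; |E(F_19)| = 23.

Discriminant check: Δ ∝ 4a³ + 27b² = 4·15³ + 27·6² = 4·3375 + 27·36 ≡ 13 (mod 19). Nonzero ⇒ E is nonsingular.
For each x ∈ F_19, compute rhs = x³ + 15·x + 6 mod 19, then count y ∈ F_19 with y² ≡ rhs.
  x = 0: rhs = 6, matching y values: 5, 14 (2 points).
  x = 1: rhs = 3, matching y values: none (0 points).
  x = 2: rhs = 6, matching y values: 5, 14 (2 points).
  x = 3: rhs = 2, matching y values: none (0 points).
  x = 4: rhs = 16, matching y values: 4, 15 (2 points).
  x = 5: rhs = 16, matching y values: 4, 15 (2 points).
  x = 6: rhs = 8, matching y values: none (0 points).
  x = 7: rhs = 17, matching y values: 6, 13 (2 points).
  x = 8: rhs = 11, matching y values: 7, 12 (2 points).
  x = 9: rhs = 15, matching y values: none (0 points).
  x = 10: rhs = 16, matching y values: 4, 15 (2 points).
  x = 11: rhs = 1, matching y values: 1, 18 (2 points).
  x = 12: rhs = 14, matching y values: none (0 points).
  x = 13: rhs = 4, matching y values: 2, 17 (2 points).
  x = 14: rhs = 15, matching y values: none (0 points).
  x = 15: rhs = 15, matching y values: none (0 points).
  x = 16: rhs = 10, matching y values: none (0 points).
  x = 17: rhs = 6, matching y values: 5, 14 (2 points).
  x = 18: rhs = 9, matching y values: 3, 16 (2 points).
Total affine count: 22.
Full point count |E(F_19)| = 22 + 1 = 23.
Hasse bound: |23 − (19+1)| = |3| = 3 ≤ 2√19 ≈ 8.7178 ✓.


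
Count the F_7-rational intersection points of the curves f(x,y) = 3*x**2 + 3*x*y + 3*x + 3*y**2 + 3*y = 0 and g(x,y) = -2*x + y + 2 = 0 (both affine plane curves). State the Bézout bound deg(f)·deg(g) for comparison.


Common zeros: ∅; count = 0; Bézout bound = 2.

deg(f) = 2, deg(g) = 1, so Bézout bound = 2.
Scan x ∈ F_7. For each x, list the y ∈ F_7 with f(x, y) ≡ 0 and those with g(x, y) ≡ 0 (mod 7); the common zeros in that column are the intersection.
  x = 0: f ≡ 0 at y ∈ {0, 6}; g ≡ 0 at y ∈ {5}; common: ∅.
  x = 1: f ≡ 0 at y ∈ ∅; g ≡ 0 at y ∈ {0}; common: ∅.
  x = 2: f ≡ 0 at y ∈ ∅; g ≡ 0 at y ∈ {2}; common: ∅.
  x = 3: f ≡ 0 at y ∈ ∅; g ≡ 0 at y ∈ {4}; common: ∅.
  x = 4: f ≡ 0 at y ∈ {4, 5}; g ≡ 0 at y ∈ {6}; common: ∅.
  x = 5: f ≡ 0 at y ∈ {4}; g ≡ 0 at y ∈ {1}; common: ∅.
  x = 6: f ≡ 0 at y ∈ {0}; g ≡ 0 at y ∈ {3}; common: ∅.
Collecting: common zeros = ∅, so the count is 0.
Comparison with the Bézout bound: 0 ≤ 2 = deg(f)·deg(g), as expected for curves with no common component (the affine F_7-count falls short of the bound because intersections may lie at infinity, over extension fields, or carry multiplicity).


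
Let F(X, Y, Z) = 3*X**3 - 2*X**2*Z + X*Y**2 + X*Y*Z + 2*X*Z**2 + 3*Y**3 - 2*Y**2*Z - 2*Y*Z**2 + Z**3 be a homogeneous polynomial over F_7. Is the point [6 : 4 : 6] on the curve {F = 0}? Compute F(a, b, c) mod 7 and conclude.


F(6,4,6) ≡ 4 (mod 7); P is NOT on the curve.

Evaluate F(6, 4, 6) term-by-term (mod 7).
  3*X**3 ↦ 3·216·1·1 = 648
  -2*X**2*Z ↦ -2·36·1·6 = -432
  X*Y**2 ↦ 1·6·16·1 = 96
  X*Y*Z ↦ 1·6·4·6 = 144
  2*X*Z**2 ↦ 2·6·1·36 = 432
  3*Y**3 ↦ 3·1·64·1 = 192
  -2*Y**2*Z ↦ -2·1·16·6 = -192
  -2*Y*Z**2 ↦ -2·1·4·36 = -288
  Z**3 ↦ 1·1·1·216 = 216
Sum: F(6, 4, 6) = (648) + (-432) + (96) + (144) + (432) + (192) + (-192) + (-288) + (216) = 816.
Reducing mod 7: 816 ≡ 4 (mod 7).
Since F(a, b, c) ≡ 4 ≠ 0 (mod 7), P does NOT lie on the curve.


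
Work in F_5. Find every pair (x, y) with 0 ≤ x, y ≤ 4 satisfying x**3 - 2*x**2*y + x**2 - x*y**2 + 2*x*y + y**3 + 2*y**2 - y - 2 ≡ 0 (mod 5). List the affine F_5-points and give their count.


Affine F_5-points: {(0, 1), (0, 3), (0, 4), (1, 0), (1, 2), (2, 0), (3, 4), (4, 4)}; count = 8.

For each of the 25 pairs (x, y) ∈ F_5², evaluate f(x, y) mod 5. Record the zeros.
  x = 0: [0↦3, 1↦0, 2↦2, 3↦0, 4↦0]  zeros at y ∈ {1, 3, 4}
  x = 1: [0↦0, 1↦1, 2↦0, 3↦3, 4↦1]  zeros at y ∈ {0, 2}
  x = 2: [0↦0, 1↦1, 2↦3, 3↦2, 4↦4]  zeros at y ∈ {0}
  x = 3: [0↦4, 1↦1, 2↦2, 3↦3, 4↦0]  zeros at y ∈ {4}
  x = 4: [0↦3, 1↦2, 2↦3, 3↦2, 4↦0]  zeros at y ∈ {4}
Collecting zeros: affine points = {(0, 1), (0, 3), (0, 4), (1, 0), (1, 2), (2, 0), (3, 4), (4, 4)}.
Total count |C(F_5)_aff| = 8.


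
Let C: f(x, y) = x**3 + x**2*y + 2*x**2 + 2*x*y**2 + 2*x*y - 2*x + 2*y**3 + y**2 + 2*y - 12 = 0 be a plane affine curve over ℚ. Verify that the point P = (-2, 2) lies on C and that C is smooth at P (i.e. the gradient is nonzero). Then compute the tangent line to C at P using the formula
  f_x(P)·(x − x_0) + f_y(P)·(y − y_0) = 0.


Tangent line at P: 6*x + 14*y - 16 = 0.

Step 1: f(-2, 2) = 0, so P lies on C.
Step 2: partial derivatives
  f_x(x, y) = 3*x**2 + 2*x*y + 4*x + 2*y**2 + 2*y - 2, f_y(x, y) = x**2 + 4*x*y + 2*x + 6*y**2 + 2*y + 2.
  f_x(P) = 6, f_y(P) = 14 (gradient nonzero, so P is smooth).
Step 3: tangent line at P: 6·(x − -2) + 14·(y − 2) = 0.
Expanding: 6*x + 14*y - 16 = 0.


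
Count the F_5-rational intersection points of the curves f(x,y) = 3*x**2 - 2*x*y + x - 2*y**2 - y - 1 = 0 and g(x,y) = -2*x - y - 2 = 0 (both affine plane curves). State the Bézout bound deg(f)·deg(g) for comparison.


Common zeros: ∅; count = 0; Bézout bound = 2.

deg(f) = 2, deg(g) = 1, so Bézout bound = 2.
Scan x ∈ F_5. For each x, list the y ∈ F_5 with f(x, y) ≡ 0 and those with g(x, y) ≡ 0 (mod 5); the common zeros in that column are the intersection.
  x = 0: f ≡ 0 at y ∈ ∅; g ≡ 0 at y ∈ {3}; common: ∅.
  x = 1: f ≡ 0 at y ∈ ∅; g ≡ 0 at y ∈ {1}; common: ∅.
  x = 2: f ≡ 0 at y ∈ {2, 3}; g ≡ 0 at y ∈ {4}; common: ∅.
  x = 3: f ≡ 0 at y ∈ {1, 3}; g ≡ 0 at y ∈ {2}; common: ∅.
  x = 4: f ≡ 0 at y ∈ {1, 2}; g ≡ 0 at y ∈ {0}; common: ∅.
Collecting: common zeros = ∅, so the count is 0.
Comparison with the Bézout bound: 0 ≤ 2 = deg(f)·deg(g), as expected for curves with no common component (the affine F_5-count falls short of the bound because intersections may lie at infinity, over extension fields, or carry multiplicity).


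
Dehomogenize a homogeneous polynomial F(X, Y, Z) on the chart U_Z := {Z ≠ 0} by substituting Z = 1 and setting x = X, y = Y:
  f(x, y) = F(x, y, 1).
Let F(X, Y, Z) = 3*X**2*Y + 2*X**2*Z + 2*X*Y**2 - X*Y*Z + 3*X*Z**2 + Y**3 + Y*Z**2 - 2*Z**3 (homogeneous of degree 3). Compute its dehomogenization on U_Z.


f(x, y) = 3*x**2*y + 2*x**2 + 2*x*y**2 - x*y + 3*x + y**3 + y - 2

On U_Z we set Z = 1. Each monomial c·X^i·Y^j·Z^k in F becomes c·x^i·y^j·1^k = c·x^i·y^j.
Substituting Z = 1: F(X, Y, 1) = 3*x**2*y + 2*x**2 + 2*x*y**2 - x*y + 3*x + y**3 + y - 2.
Note: deg(f) ≤ deg(F) = 3; strict inequality happens when F is divisible by Z (lost terms).


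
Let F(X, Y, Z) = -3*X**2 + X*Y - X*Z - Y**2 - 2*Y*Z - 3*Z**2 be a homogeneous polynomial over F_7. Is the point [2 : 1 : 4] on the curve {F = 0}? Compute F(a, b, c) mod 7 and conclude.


F(2,1,4) ≡ 2 (mod 7); P is NOT on the curve.

Evaluate F(2, 1, 4) term-by-term (mod 7).
  -3*X**2 ↦ -3·4·1·1 = -12
  X*Y ↦ 1·2·1·1 = 2
  -X*Z ↦ -1·2·1·4 = -8
  -Y**2 ↦ -1·1·1·1 = -1
  -2*Y*Z ↦ -2·1·1·4 = -8
  -3*Z**2 ↦ -3·1·1·16 = -48
Sum: F(2, 1, 4) = (-12) + (2) + (-8) + (-1) + (-8) + (-48) = -75.
Reducing mod 7: -75 ≡ 2 (mod 7).
Since F(a, b, c) ≡ 2 ≠ 0 (mod 7), P does NOT lie on the curve.


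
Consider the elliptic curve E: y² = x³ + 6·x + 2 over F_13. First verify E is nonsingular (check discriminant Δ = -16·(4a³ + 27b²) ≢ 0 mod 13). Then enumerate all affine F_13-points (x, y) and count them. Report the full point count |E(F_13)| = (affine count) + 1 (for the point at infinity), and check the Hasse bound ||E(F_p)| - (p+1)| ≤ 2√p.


Affine points = {(1, 3), (1, 10), (2, 3), (2, 10), (4, 5), (4, 8), (5, 1), (5, 12), (7, 6), (7, 7), (8, 4), (8, 9), (10, 3), (10, 10)}; affine count = 14; |E(F_13)| = 15.

Discriminant check: Δ ∝ 4a³ + 27b² = 4·6³ + 27·2² = 4·216 + 27·4 ≡ 10 (mod 13). Nonzero ⇒ E is nonsingular.
For each x ∈ F_13, compute rhs = x³ + 6·x + 2 mod 13, then count y ∈ F_13 with y² ≡ rhs.
  x = 0: rhs = 2, matching y values: none (0 points).
  x = 1: rhs = 9, matching y values: 3, 10 (2 points).
  x = 2: rhs = 9, matching y values: 3, 10 (2 points).
  x = 3: rhs = 8, matching y values: none (0 points).
  x = 4: rhs = 12, matching y values: 5, 8 (2 points).
  x = 5: rhs = 1, matching y values: 1, 12 (2 points).
  x = 6: rhs = 7, matching y values: none (0 points).
  x = 7: rhs = 10, matching y values: 6, 7 (2 points).
  x = 8: rhs = 3, matching y values: 4, 9 (2 points).
  x = 9: rhs = 5, matching y values: none (0 points).
  x = 10: rhs = 9, matching y values: 3, 10 (2 points).
  x = 11: rhs = 8, matching y values: none (0 points).
  x = 12: rhs = 8, matching y values: none (0 points).
Total affine count: 14.
Full point count |E(F_13)| = 14 + 1 = 15.
Hasse bound: |15 − (13+1)| = |1| = 1 ≤ 2√13 ≈ 7.2111 ✓.


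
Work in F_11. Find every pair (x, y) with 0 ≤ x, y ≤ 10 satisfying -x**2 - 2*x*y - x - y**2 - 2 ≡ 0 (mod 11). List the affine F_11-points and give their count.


Affine F_11-points: {(0, 3), (0, 8), (4, 0), (4, 3), (5, 4), (5, 8), (6, 0), (6, 10), (8, 2), (8, 4), (9, 2)}; count = 11.

For each of the 121 pairs (x, y) ∈ F_11², evaluate f(x, y) mod 11. Record the zeros.
  x = 0: [0↦9, 1↦8, 2↦5, 3↦0, 4↦4, 5↦6, 6↦6, 7↦4, 8↦0, 9↦5, 10↦8]  zeros at y ∈ {3, 8}
  x = 1: [0↦7, 1↦4, 2↦10, 3↦3, 4↦5, 5↦5, 6↦3, 7↦10, 8↦4, 9↦7, 10↦8]  zeros at y ∈ ∅
  x = 2: [0↦3, 1↦9, 2↦2, 3↦4, 4↦4, 5↦2, 6↦9, 7↦3, 8↦6, 9↦7, 10↦6]  zeros at y ∈ ∅
  x = 3: [0↦8, 1↦1, 2↦3, 3↦3, 4↦1, 5↦8, 6↦2, 7↦5, 8↦6, 9↦5, 10↦2]  zeros at y ∈ ∅
  x = 4: [0↦0, 1↦2, 2↦2, 3↦0, 4↦7, 5↦1, 6↦4, 7↦5, 8↦4, 9↦1, 10↦7]  zeros at y ∈ {0, 3}
  x = 5: [0↦1, 1↦1, 2↦10, 3↦6, 4↦0, 5↦3, 6↦4, 7↦3, 8↦0, 9↦6, 10↦10]  zeros at y ∈ {4, 8}
  x = 6: [0↦0, 1↦9, 2↦5, 3↦10, 4↦2, 5↦3, 6↦2, 7↦10, 8↦5, 9↦9, 10↦0]  zeros at y ∈ {0, 10}
  x = 7: [0↦8, 1↦4, 2↦9, 3↦1, 4↦2, 5↦1, 6↦9, 7↦4, 8↦8, 9↦10, 10↦10]  zeros at y ∈ ∅
  x = 8: [0↦3, 1↦8, 2↦0, 3↦1, 4↦0, 5↦8, 6↦3, 7↦7, 8↦9, 9↦9, 10↦7]  zeros at y ∈ {2, 4}
  x = 9: [0↦7, 1↦10, 2↦0, 3↦10, 4↦7, 5↦2, 6↦6, 7↦8, 8↦8, 9↦6, 10↦2]  zeros at y ∈ {2}
  x = 10: [0↦9, 1↦10, 2↦9, 3↦6, 4↦1, 5↦5, 6↦7, 7↦7, 8↦5, 9↦1, 10↦6]  zeros at y ∈ ∅
Collecting zeros: affine points = {(0, 3), (0, 8), (4, 0), (4, 3), (5, 4), (5, 8), (6, 0), (6, 10), (8, 2), (8, 4), (9, 2)}.
Total count |C(F_11)_aff| = 11.


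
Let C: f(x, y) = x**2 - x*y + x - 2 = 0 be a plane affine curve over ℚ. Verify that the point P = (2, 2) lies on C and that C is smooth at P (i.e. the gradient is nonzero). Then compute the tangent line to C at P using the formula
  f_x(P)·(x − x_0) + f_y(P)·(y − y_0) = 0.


Tangent line at P: 3*x - 2*y - 2 = 0.

Step 1: f(2, 2) = 0, so P lies on C.
Step 2: partial derivatives
  f_x(x, y) = 2*x - y + 1, f_y(x, y) = -x.
  f_x(P) = 3, f_y(P) = -2 (gradient nonzero, so P is smooth).
Step 3: tangent line at P: 3·(x − 2) + -2·(y − 2) = 0.
Expanding: 3*x - 2*y - 2 = 0.


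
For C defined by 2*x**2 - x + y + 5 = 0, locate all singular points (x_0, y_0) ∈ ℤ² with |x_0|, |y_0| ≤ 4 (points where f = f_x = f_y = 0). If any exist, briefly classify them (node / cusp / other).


No singular points in the scanned grid; C is smooth there.

Compute partial derivatives:
  f_x = 4*x - 1.
  f_y = 1.
f_y = 1 is a nonzero constant, so f_y never vanishes: no point (x, y) can satisfy f = f_x = f_y = 0. In particular no (x, y) ∈ {−4, ..., 4}² is singular; the curve is smooth.


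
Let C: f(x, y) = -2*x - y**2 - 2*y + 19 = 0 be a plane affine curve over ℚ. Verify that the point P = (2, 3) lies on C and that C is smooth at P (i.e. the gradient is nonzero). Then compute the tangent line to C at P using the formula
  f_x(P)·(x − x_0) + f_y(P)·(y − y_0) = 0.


Tangent line at P: -2*x - 8*y + 28 = 0.

Step 1: f(2, 3) = 0, so P lies on C.
Step 2: partial derivatives
  f_x(x, y) = -2, f_y(x, y) = -2*y - 2.
  f_x(P) = -2, f_y(P) = -8 (gradient nonzero, so P is smooth).
Step 3: tangent line at P: -2·(x − 2) + -8·(y − 3) = 0.
Expanding: -2*x - 8*y + 28 = 0.


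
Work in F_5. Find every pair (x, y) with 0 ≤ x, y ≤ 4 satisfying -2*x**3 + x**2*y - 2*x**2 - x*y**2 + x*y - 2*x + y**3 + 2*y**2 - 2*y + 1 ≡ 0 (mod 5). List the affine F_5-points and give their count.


Affine F_5-points: {(0, 3), (1, 0), (1, 4), (4, 1)}; count = 4.

For each of the 25 pairs (x, y) ∈ F_5², evaluate f(x, y) mod 5. Record the zeros.
  x = 0: [0↦1, 1↦2, 2↦3, 3↦0, 4↦4]  zeros at y ∈ {3}
  x = 1: [0↦0, 1↦2, 2↦2, 3↦1, 4↦0]  zeros at y ∈ {0, 4}
  x = 2: [0↦3, 1↦3, 2↦4, 3↦2, 4↦3]  zeros at y ∈ ∅
  x = 3: [0↦3, 1↦3, 2↦2, 3↦1, 4↦1]  zeros at y ∈ ∅
  x = 4: [0↦3, 1↦0, 2↦4, 3↦1, 4↦2]  zeros at y ∈ {1}
Collecting zeros: affine points = {(0, 3), (1, 0), (1, 4), (4, 1)}.
Total count |C(F_5)_aff| = 4.


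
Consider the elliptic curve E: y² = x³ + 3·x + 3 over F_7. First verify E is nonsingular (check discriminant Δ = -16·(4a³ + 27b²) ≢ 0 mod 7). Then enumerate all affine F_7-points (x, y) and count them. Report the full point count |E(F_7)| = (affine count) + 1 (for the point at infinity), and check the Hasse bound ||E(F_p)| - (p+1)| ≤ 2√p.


Affine points = {(1, 0), (3, 2), (3, 5), (4, 3), (4, 4)}; affine count = 5; |E(F_7)| = 6.

Discriminant check: Δ ∝ 4a³ + 27b² = 4·3³ + 27·3² = 4·27 + 27·9 ≡ 1 (mod 7). Nonzero ⇒ E is nonsingular.
For each x ∈ F_7, compute rhs = x³ + 3·x + 3 mod 7, then count y ∈ F_7 with y² ≡ rhs.
  x = 0: rhs = 3, matching y values: none (0 points).
  x = 1: rhs = 0, matching y values: 0 (1 points).
  x = 2: rhs = 3, matching y values: none (0 points).
  x = 3: rhs = 4, matching y values: 2, 5 (2 points).
  x = 4: rhs = 2, matching y values: 3, 4 (2 points).
  x = 5: rhs = 3, matching y values: none (0 points).
  x = 6: rhs = 6, matching y values: none (0 points).
Total affine count: 5.
Full point count |E(F_7)| = 5 + 1 = 6.
Hasse bound: |6 − (7+1)| = |-2| = 2 ≤ 2√7 ≈ 5.2915 ✓.


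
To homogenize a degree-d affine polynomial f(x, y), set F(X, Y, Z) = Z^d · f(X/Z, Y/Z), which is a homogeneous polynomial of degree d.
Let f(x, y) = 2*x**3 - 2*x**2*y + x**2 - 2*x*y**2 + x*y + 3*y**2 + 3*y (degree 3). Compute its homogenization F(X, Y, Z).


F(X, Y, Z) = 2*X**3 - 2*X**2*Y + X**2*Z - 2*X*Y**2 + X*Y*Z + 3*Y**2*Z + 3*Y*Z**2

deg(f) = 3.
Substitute x = X/Z, y = Y/Z into f, then multiply by Z^3.
  monomial 2·x^3·y^0 ↦ 2·X^3·Y^0·Z^0.
  monomial -2·x^2·y^1 ↦ -2·X^2·Y^1·Z^0.
  monomial 1·x^2·y^0 ↦ 1·X^2·Y^0·Z^1.
  monomial -2·x^1·y^2 ↦ -2·X^1·Y^2·Z^0.
  monomial 1·x^1·y^1 ↦ 1·X^1·Y^1·Z^1.
  monomial 3·x^0·y^2 ↦ 3·X^0·Y^2·Z^1.
  monomial 3·x^0·y^1 ↦ 3·X^0·Y^1·Z^2.
Collecting: F(X, Y, Z) = 2*X**3 - 2*X**2*Y + X**2*Z - 2*X*Y**2 + X*Y*Z + 3*Y**2*Z + 3*Y*Z**2.


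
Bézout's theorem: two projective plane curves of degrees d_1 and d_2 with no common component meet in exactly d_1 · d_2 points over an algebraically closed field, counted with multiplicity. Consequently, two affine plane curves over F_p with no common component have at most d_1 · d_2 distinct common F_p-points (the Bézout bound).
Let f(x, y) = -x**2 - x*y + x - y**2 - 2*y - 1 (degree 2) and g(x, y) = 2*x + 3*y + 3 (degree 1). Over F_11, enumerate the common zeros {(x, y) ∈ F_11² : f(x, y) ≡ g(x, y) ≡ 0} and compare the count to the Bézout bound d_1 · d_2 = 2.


Common zeros: {(0, 10), (1, 2)}; count = 2; Bézout bound = 2.

deg(f) = 2, deg(g) = 1, so Bézout bound = 2.
Scan x ∈ F_11. For each x, list the y ∈ F_11 with f(x, y) ≡ 0 and those with g(x, y) ≡ 0 (mod 11); the common zeros in that column are the intersection.
  x = 0: f ≡ 0 at y ∈ {10}; g ≡ 0 at y ∈ {10}; common: {10}.
  x = 1: f ≡ 0 at y ∈ {2, 6}; g ≡ 0 at y ∈ {2}; common: {2}.
  x = 2: f ≡ 0 at y ∈ {8, 10}; g ≡ 0 at y ∈ {5}; common: ∅.
  x = 3: f ≡ 0 at y ∈ ∅; g ≡ 0 at y ∈ {8}; common: ∅.
  x = 4: f ≡ 0 at y ∈ ∅; g ≡ 0 at y ∈ {0}; common: ∅.
  x = 5: f ≡ 0 at y ∈ {6, 9}; g ≡ 0 at y ∈ {3}; common: ∅.
  x = 6: f ≡ 0 at y ∈ ∅; g ≡ 0 at y ∈ {6}; common: ∅.
  x = 7: f ≡ 0 at y ∈ ∅; g ≡ 0 at y ∈ {9}; common: ∅.
  x = 8: f ≡ 0 at y ∈ {5, 7}; g ≡ 0 at y ∈ {1}; common: ∅.
  x = 9: f ≡ 0 at y ∈ {2, 9}; g ≡ 0 at y ∈ {4}; common: ∅.
  x = 10: f ≡ 0 at y ∈ {5}; g ≡ 0 at y ∈ {7}; common: ∅.
Collecting: common zeros = {(0, 10), (1, 2)}, so the count is 2.
Comparison with the Bézout bound: 2 ≤ 2 = deg(f)·deg(g), as expected for curves with no common component (the bound is attained).


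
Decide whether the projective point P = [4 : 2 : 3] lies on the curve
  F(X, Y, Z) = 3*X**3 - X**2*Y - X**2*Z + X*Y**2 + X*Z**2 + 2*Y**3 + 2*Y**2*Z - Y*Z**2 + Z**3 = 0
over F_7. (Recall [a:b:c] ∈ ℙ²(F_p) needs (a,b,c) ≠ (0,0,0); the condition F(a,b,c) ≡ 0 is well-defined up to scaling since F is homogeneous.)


F(4,2,3) ≡ 3 (mod 7); P is NOT on the curve.

Evaluate F(4, 2, 3) term-by-term (mod 7).
  3*X**3 ↦ 3·64·1·1 = 192
  -X**2*Y ↦ -1·16·2·1 = -32
  -X**2*Z ↦ -1·16·1·3 = -48
  X*Y**2 ↦ 1·4·4·1 = 16
  X*Z**2 ↦ 1·4·1·9 = 36
  2*Y**3 ↦ 2·1·8·1 = 16
  2*Y**2*Z ↦ 2·1·4·3 = 24
  -Y*Z**2 ↦ -1·1·2·9 = -18
  Z**3 ↦ 1·1·1·27 = 27
Sum: F(4, 2, 3) = (192) + (-32) + (-48) + (16) + (36) + (16) + (24) + (-18) + (27) = 213.
Reducing mod 7: 213 ≡ 3 (mod 7).
Since F(a, b, c) ≡ 3 ≠ 0 (mod 7), P does NOT lie on the curve.


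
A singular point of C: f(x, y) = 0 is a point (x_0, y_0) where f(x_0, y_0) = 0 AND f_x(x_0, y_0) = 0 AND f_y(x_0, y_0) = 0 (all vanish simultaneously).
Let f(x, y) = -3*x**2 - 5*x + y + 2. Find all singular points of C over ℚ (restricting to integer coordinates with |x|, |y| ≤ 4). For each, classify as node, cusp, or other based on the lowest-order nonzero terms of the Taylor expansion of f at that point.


No singular points in the scanned grid; C is smooth there.

Compute partial derivatives:
  f_x = -6*x - 5.
  f_y = 1.
f_y = 1 is a nonzero constant, so f_y never vanishes: no point (x, y) can satisfy f = f_x = f_y = 0. In particular no (x, y) ∈ {−4, ..., 4}² is singular; the curve is smooth.


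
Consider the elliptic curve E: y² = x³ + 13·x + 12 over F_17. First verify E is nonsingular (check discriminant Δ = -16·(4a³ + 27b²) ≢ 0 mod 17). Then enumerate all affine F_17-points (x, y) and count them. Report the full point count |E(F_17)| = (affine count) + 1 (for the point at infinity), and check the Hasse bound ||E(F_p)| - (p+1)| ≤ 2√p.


Affine points = {(1, 3), (1, 14), (4, 3), (4, 14), (5, 7), (5, 10), (6, 0), (7, 2), (7, 15), (8, 4), (8, 13), (9, 5), (9, 12), (12, 3), (12, 14), (13, 7), (13, 10), (16, 7), (16, 10)}; affine count = 19; |E(F_17)| = 20.

Discriminant check: Δ ∝ 4a³ + 27b² = 4·13³ + 27·12² = 4·2197 + 27·144 ≡ 11 (mod 17). Nonzero ⇒ E is nonsingular.
For each x ∈ F_17, compute rhs = x³ + 13·x + 12 mod 17, then count y ∈ F_17 with y² ≡ rhs.
  x = 0: rhs = 12, matching y values: none (0 points).
  x = 1: rhs = 9, matching y values: 3, 14 (2 points).
  x = 2: rhs = 12, matching y values: none (0 points).
  x = 3: rhs = 10, matching y values: none (0 points).
  x = 4: rhs = 9, matching y values: 3, 14 (2 points).
  x = 5: rhs = 15, matching y values: 7, 10 (2 points).
  x = 6: rhs = 0, matching y values: 0 (1 points).
  x = 7: rhs = 4, matching y values: 2, 15 (2 points).
  x = 8: rhs = 16, matching y values: 4, 13 (2 points).
  x = 9: rhs = 8, matching y values: 5, 12 (2 points).
  x = 10: rhs = 3, matching y values: none (0 points).
  x = 11: rhs = 7, matching y values: none (0 points).
  x = 12: rhs = 9, matching y values: 3, 14 (2 points).
  x = 13: rhs = 15, matching y values: 7, 10 (2 points).
  x = 14: rhs = 14, matching y values: none (0 points).
  x = 15: rhs = 12, matching y values: none (0 points).
  x = 16: rhs = 15, matching y values: 7, 10 (2 points).
Total affine count: 19.
Full point count |E(F_17)| = 19 + 1 = 20.
Hasse bound: |20 − (17+1)| = |2| = 2 ≤ 2√17 ≈ 8.2462 ✓.


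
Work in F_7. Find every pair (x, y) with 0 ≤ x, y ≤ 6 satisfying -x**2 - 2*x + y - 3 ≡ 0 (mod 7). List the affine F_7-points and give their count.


Affine F_7-points: {(0, 3), (1, 6), (2, 4), (3, 4), (4, 6), (5, 3), (6, 2)}; count = 7.

For each of the 49 pairs (x, y) ∈ F_7², evaluate f(x, y) mod 7. Record the zeros.
  x = 0: [0↦4, 1↦5, 2↦6, 3↦0, 4↦1, 5↦2, 6↦3]  zeros at y ∈ {3}
  x = 1: [0↦1, 1↦2, 2↦3, 3↦4, 4↦5, 5↦6, 6↦0]  zeros at y ∈ {6}
  x = 2: [0↦3, 1↦4, 2↦5, 3↦6, 4↦0, 5↦1, 6↦2]  zeros at y ∈ {4}
  x = 3: [0↦3, 1↦4, 2↦5, 3↦6, 4↦0, 5↦1, 6↦2]  zeros at y ∈ {4}
  x = 4: [0↦1, 1↦2, 2↦3, 3↦4, 4↦5, 5↦6, 6↦0]  zeros at y ∈ {6}
  x = 5: [0↦4, 1↦5, 2↦6, 3↦0, 4↦1, 5↦2, 6↦3]  zeros at y ∈ {3}
  x = 6: [0↦5, 1↦6, 2↦0, 3↦1, 4↦2, 5↦3, 6↦4]  zeros at y ∈ {2}
Collecting zeros: affine points = {(0, 3), (1, 6), (2, 4), (3, 4), (4, 6), (5, 3), (6, 2)}.
Total count |C(F_7)_aff| = 7.


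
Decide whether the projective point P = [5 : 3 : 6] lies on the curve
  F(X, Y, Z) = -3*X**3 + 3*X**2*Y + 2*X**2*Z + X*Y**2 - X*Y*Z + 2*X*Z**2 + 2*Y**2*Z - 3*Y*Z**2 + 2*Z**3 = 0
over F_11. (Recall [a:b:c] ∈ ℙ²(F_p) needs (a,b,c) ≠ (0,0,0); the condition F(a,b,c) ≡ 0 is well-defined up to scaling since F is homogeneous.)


F(5,3,6) ≡ 10 (mod 11); P is NOT on the curve.

Evaluate F(5, 3, 6) term-by-term (mod 11).
  -3*X**3 ↦ -3·125·1·1 = -375
  3*X**2*Y ↦ 3·25·3·1 = 225
  2*X**2*Z ↦ 2·25·1·6 = 300
  X*Y**2 ↦ 1·5·9·1 = 45
  -X*Y*Z ↦ -1·5·3·6 = -90
  2*X*Z**2 ↦ 2·5·1·36 = 360
  2*Y**2*Z ↦ 2·1·9·6 = 108
  -3*Y*Z**2 ↦ -3·1·3·36 = -324
  2*Z**3 ↦ 2·1·1·216 = 432
Sum: F(5, 3, 6) = (-375) + (225) + (300) + (45) + (-90) + (360) + (108) + (-324) + (432) = 681.
Reducing mod 11: 681 ≡ 10 (mod 11).
Since F(a, b, c) ≡ 10 ≠ 0 (mod 11), P does NOT lie on the curve.


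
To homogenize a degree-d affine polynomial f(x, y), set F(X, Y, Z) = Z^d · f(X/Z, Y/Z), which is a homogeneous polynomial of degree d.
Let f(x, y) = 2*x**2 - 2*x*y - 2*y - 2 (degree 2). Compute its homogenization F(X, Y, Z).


F(X, Y, Z) = 2*X**2 - 2*X*Y - 2*Y*Z - 2*Z**2

deg(f) = 2.
Substitute x = X/Z, y = Y/Z into f, then multiply by Z^2.
  monomial 2·x^2·y^0 ↦ 2·X^2·Y^0·Z^0.
  monomial -2·x^1·y^1 ↦ -2·X^1·Y^1·Z^0.
  monomial -2·x^0·y^1 ↦ -2·X^0·Y^1·Z^1.
  monomial -2·x^0·y^0 ↦ -2·X^0·Y^0·Z^2.
Collecting: F(X, Y, Z) = 2*X**2 - 2*X*Y - 2*Y*Z - 2*Z**2.


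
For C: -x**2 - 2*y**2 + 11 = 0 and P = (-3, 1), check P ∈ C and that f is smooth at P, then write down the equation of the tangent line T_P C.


Tangent line at P: 6*x - 4*y + 22 = 0.

Step 1: f(-3, 1) = 0, so P lies on C.
Step 2: partial derivatives
  f_x(x, y) = -2*x, f_y(x, y) = -4*y.
  f_x(P) = 6, f_y(P) = -4 (gradient nonzero, so P is smooth).
Step 3: tangent line at P: 6·(x − -3) + -4·(y − 1) = 0.
Expanding: 6*x - 4*y + 22 = 0.


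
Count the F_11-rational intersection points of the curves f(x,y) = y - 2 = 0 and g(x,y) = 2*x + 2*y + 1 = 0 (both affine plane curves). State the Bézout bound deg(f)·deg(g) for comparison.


Common zeros: {(3, 2)}; count = 1; Bézout bound = 1.

deg(f) = 1, deg(g) = 1, so Bézout bound = 1.
Scan x ∈ F_11. For each x, list the y ∈ F_11 with f(x, y) ≡ 0 and those with g(x, y) ≡ 0 (mod 11); the common zeros in that column are the intersection.
  x = 0: f ≡ 0 at y ∈ {2}; g ≡ 0 at y ∈ {5}; common: ∅.
  x = 1: f ≡ 0 at y ∈ {2}; g ≡ 0 at y ∈ {4}; common: ∅.
  x = 2: f ≡ 0 at y ∈ {2}; g ≡ 0 at y ∈ {3}; common: ∅.
  x = 3: f ≡ 0 at y ∈ {2}; g ≡ 0 at y ∈ {2}; common: {2}.
  x = 4: f ≡ 0 at y ∈ {2}; g ≡ 0 at y ∈ {1}; common: ∅.
  x = 5: f ≡ 0 at y ∈ {2}; g ≡ 0 at y ∈ {0}; common: ∅.
  x = 6: f ≡ 0 at y ∈ {2}; g ≡ 0 at y ∈ {10}; common: ∅.
  x = 7: f ≡ 0 at y ∈ {2}; g ≡ 0 at y ∈ {9}; common: ∅.
  x = 8: f ≡ 0 at y ∈ {2}; g ≡ 0 at y ∈ {8}; common: ∅.
  x = 9: f ≡ 0 at y ∈ {2}; g ≡ 0 at y ∈ {7}; common: ∅.
  x = 10: f ≡ 0 at y ∈ {2}; g ≡ 0 at y ∈ {6}; common: ∅.
Collecting: common zeros = {(3, 2)}, so the count is 1.
Comparison with the Bézout bound: 1 ≤ 1 = deg(f)·deg(g), as expected for curves with no common component (the bound is attained).


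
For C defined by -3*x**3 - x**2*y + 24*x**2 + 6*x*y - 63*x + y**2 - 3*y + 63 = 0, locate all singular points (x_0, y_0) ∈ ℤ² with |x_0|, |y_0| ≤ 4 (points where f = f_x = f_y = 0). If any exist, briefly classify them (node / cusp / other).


Singular points: {(3, -3)}; classification: cusp.

Compute partial derivatives:
  f_x = -9*x**2 - 2*x*y + 48*x + 6*y - 63.
  f_y = -x**2 + 6*x + 2*y - 3.
Scan x_0 ∈ {−4, ..., 4}. For each x_0, f_y(x_0, y) is a polynomial in y; find its integer roots y ∈ {−4, ..., 4}, then test f_x and f at those candidates.
  x = -4: f_y(-4, y) = 2*y - 43; no integer root y with |y| ≤ 4.
  x = -3: f_y(-3, y) = 2*y - 30; no integer root y with |y| ≤ 4.
  x = -2: f_y(-2, y) = 2*y - 19; no integer root y with |y| ≤ 4.
  x = -1: f_y(-1, y) = 2*y - 10; no integer root y with |y| ≤ 4.
  x = 0: f_y(0, y) = 2*y - 3; no integer root y with |y| ≤ 4.
  x = 1: f_y(1, y) = 2*y + 2; vanishes at y ∈ {-1}. (1, -1): f_x = -28 ≠ 0.
  x = 2: f_y(2, y) = 2*y + 5; no integer root y with |y| ≤ 4.
  x = 3: f_y(3, y) = 2*y + 6; vanishes at y ∈ {-3}. (3, -3): f_x = 0, f = 0 — SINGULAR.
  x = 4: f_y(4, y) = 2*y + 5; no integer root y with |y| ≤ 4.
Only singular point on the grid: (3, -3).
Classify: substitute x = 3 + u, y = -3 + v and expand: f = -3*u**3 - u**2*v + v**2.
No constant or linear terms (consistent with a singular point). Quadratic part: v**2. Cubic part: -3*u**3 - u**2*v.
The quadratic part v**2 is a perfect square, so there is a single (double) tangent line v = 0, i.e. y = -3. Restricting the cubic part to that line (v = 0) leaves -3*u**3 ≠ 0, so f is not divisible by v and the branch is v² ≈ 3*u**3 to lowest order — this is a cusp.
Classification: cusp.


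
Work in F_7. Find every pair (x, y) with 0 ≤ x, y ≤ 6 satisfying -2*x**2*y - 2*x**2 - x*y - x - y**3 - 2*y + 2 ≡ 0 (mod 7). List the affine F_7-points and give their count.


Affine F_7-points: {(0, 4), (0, 5), (1, 1), (2, 1), (3, 4), (3, 5), (4, 3), (5, 2), (6, 3)}; count = 9.

For each of the 49 pairs (x, y) ∈ F_7², evaluate f(x, y) mod 7. Record the zeros.
  x = 0: [0↦2, 1↦6, 2↦4, 3↦4, 4↦0, 5↦0, 6↦5]  zeros at y ∈ {4, 5}
  x = 1: [0↦6, 1↦0, 2↦2, 3↦6, 4↦6, 5↦3, 6↦5]  zeros at y ∈ {1}
  x = 2: [0↦6, 1↦0, 2↦2, 3↦6, 4↦6, 5↦3, 6↦5]  zeros at y ∈ {1}
  x = 3: [0↦2, 1↦6, 2↦4, 3↦4, 4↦0, 5↦0, 6↦5]  zeros at y ∈ {4, 5}
  x = 4: [0↦1, 1↦4, 2↦1, 3↦0, 4↦2, 5↦1, 6↦5]  zeros at y ∈ {3}
  x = 5: [0↦3, 1↦1, 2↦0, 3↦1, 4↦5, 5↦6, 6↦5]  zeros at y ∈ {2}
  x = 6: [0↦1, 1↦4, 2↦1, 3↦0, 4↦2, 5↦1, 6↦5]  zeros at y ∈ {3}
Collecting zeros: affine points = {(0, 4), (0, 5), (1, 1), (2, 1), (3, 4), (3, 5), (4, 3), (5, 2), (6, 3)}.
Total count |C(F_7)_aff| = 9.


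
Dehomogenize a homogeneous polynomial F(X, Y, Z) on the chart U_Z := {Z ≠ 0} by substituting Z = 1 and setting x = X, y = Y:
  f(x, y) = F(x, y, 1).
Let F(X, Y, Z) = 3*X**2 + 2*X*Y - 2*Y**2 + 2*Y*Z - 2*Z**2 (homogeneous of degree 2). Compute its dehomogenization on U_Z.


f(x, y) = 3*x**2 + 2*x*y - 2*y**2 + 2*y - 2

On U_Z we set Z = 1. Each monomial c·X^i·Y^j·Z^k in F becomes c·x^i·y^j·1^k = c·x^i·y^j.
Substituting Z = 1: F(X, Y, 1) = 3*x**2 + 2*x*y - 2*y**2 + 2*y - 2.
Note: deg(f) ≤ deg(F) = 2; strict inequality happens when F is divisible by Z (lost terms).


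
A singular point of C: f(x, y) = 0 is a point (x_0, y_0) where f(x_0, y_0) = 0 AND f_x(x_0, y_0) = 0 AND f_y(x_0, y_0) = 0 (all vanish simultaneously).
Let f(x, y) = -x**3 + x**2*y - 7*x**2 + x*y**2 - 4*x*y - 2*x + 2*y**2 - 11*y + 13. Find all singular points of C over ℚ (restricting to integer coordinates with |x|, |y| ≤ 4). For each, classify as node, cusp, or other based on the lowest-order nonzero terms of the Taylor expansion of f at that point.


Singular points: {(-1, 3)}; classification: node.

Compute partial derivatives:
  f_x = -3*x**2 + 2*x*y - 14*x + y**2 - 4*y - 2.
  f_y = x**2 + 2*x*y - 4*x + 4*y - 11.
Scan x_0 ∈ {−4, ..., 4}. For each x_0, f_y(x_0, y) is a polynomial in y; find its integer roots y ∈ {−4, ..., 4}, then test f_x and f at those candidates.
  x = -4: f_y(-4, y) = 21 - 4*y; no integer root y with |y| ≤ 4.
  x = -3: f_y(-3, y) = 10 - 2*y; no integer root y with |y| ≤ 4.
  x = -2: f_y(-2, y) = 1; no integer root y with |y| ≤ 4.
  x = -1: f_y(-1, y) = 2*y - 6; vanishes at y ∈ {3}. (-1, 3): f_x = 0, f = 0 — SINGULAR.
  x = 0: f_y(0, y) = 4*y - 11; no integer root y with |y| ≤ 4.
  x = 1: f_y(1, y) = 6*y - 14; no integer root y with |y| ≤ 4.
  x = 2: f_y(2, y) = 8*y - 15; no integer root y with |y| ≤ 4.
  x = 3: f_y(3, y) = 10*y - 14; no integer root y with |y| ≤ 4.
  x = 4: f_y(4, y) = 12*y - 11; no integer root y with |y| ≤ 4.
Only singular point on the grid: (-1, 3).
Classify: substitute x = -1 + u, y = 3 + v and expand: f = -u**3 + u**2*v - u**2 + u*v**2 + v**2.
No constant or linear terms (consistent with a singular point). Quadratic part: -u**2 + v**2. Cubic part: -u**3 + u**2*v + u*v**2.
The quadratic part v**2 - u**2 = (v − u)(v + u) splits into two distinct linear factors, so there are two distinct tangent lines y − 3 = ±(x − -1) — this is a node (ordinary double point).
Classification: node.


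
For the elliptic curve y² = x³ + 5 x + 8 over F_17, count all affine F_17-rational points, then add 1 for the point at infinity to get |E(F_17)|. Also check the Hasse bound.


Affine points = {(0, 5), (0, 12), (2, 3), (2, 14), (3, 4), (3, 13), (6, 4), (6, 13), (8, 4), (8, 13), (9, 0), (10, 2), (10, 15), (11, 0), (13, 3), (13, 14), (14, 0), (16, 6), (16, 11)}; affine count = 19; |E(F_17)| = 20.

Discriminant check: Δ ∝ 4a³ + 27b² = 4·5³ + 27·8² = 4·125 + 27·64 ≡ 1 (mod 17). Nonzero ⇒ E is nonsingular.
For each x ∈ F_17, compute rhs = x³ + 5·x + 8 mod 17, then count y ∈ F_17 with y² ≡ rhs.
  x = 0: rhs = 8, matching y values: 5, 12 (2 points).
  x = 1: rhs = 14, matching y values: none (0 points).
  x = 2: rhs = 9, matching y values: 3, 14 (2 points).
  x = 3: rhs = 16, matching y values: 4, 13 (2 points).
  x = 4: rhs = 7, matching y values: none (0 points).
  x = 5: rhs = 5, matching y values: none (0 points).
  x = 6: rhs = 16, matching y values: 4, 13 (2 points).
  x = 7: rhs = 12, matching y values: none (0 points).
  x = 8: rhs = 16, matching y values: 4, 13 (2 points).
  x = 9: rhs = 0, matching y values: 0 (1 points).
  x = 10: rhs = 4, matching y values: 2, 15 (2 points).
  x = 11: rhs = 0, matching y values: 0 (1 points).
  x = 12: rhs = 11, matching y values: none (0 points).
  x = 13: rhs = 9, matching y values: 3, 14 (2 points).
  x = 14: rhs = 0, matching y values: 0 (1 points).
  x = 15: rhs = 7, matching y values: none (0 points).
  x = 16: rhs = 2, matching y values: 6, 11 (2 points).
Total affine count: 19.
Full point count |E(F_17)| = 19 + 1 = 20.
Hasse bound: |20 − (17+1)| = |2| = 2 ≤ 2√17 ≈ 8.2462 ✓.


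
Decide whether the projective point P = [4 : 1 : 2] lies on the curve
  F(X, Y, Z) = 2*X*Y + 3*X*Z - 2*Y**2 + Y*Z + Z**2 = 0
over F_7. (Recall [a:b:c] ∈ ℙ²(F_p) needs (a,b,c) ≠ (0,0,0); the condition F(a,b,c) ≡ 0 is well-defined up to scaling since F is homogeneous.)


F(4,1,2) ≡ 1 (mod 7); P is NOT on the curve.

Evaluate F(4, 1, 2) term-by-term (mod 7).
  2*X*Y ↦ 2·4·1·1 = 8
  3*X*Z ↦ 3·4·1·2 = 24
  -2*Y**2 ↦ -2·1·1·1 = -2
  Y*Z ↦ 1·1·1·2 = 2
  Z**2 ↦ 1·1·1·4 = 4
Sum: F(4, 1, 2) = (8) + (24) + (-2) + (2) + (4) = 36.
Reducing mod 7: 36 ≡ 1 (mod 7).
Since F(a, b, c) ≡ 1 ≠ 0 (mod 7), P does NOT lie on the curve.


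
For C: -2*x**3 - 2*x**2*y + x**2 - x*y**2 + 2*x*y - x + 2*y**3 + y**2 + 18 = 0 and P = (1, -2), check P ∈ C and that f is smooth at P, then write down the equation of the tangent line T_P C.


Tangent line at P: -5*x + 24*y + 53 = 0.

Step 1: f(1, -2) = 0, so P lies on C.
Step 2: partial derivatives
  f_x(x, y) = -6*x**2 - 4*x*y + 2*x - y**2 + 2*y - 1, f_y(x, y) = -2*x**2 - 2*x*y + 2*x + 6*y**2 + 2*y.
  f_x(P) = -5, f_y(P) = 24 (gradient nonzero, so P is smooth).
Step 3: tangent line at P: -5·(x − 1) + 24·(y − -2) = 0.
Expanding: -5*x + 24*y + 53 = 0.


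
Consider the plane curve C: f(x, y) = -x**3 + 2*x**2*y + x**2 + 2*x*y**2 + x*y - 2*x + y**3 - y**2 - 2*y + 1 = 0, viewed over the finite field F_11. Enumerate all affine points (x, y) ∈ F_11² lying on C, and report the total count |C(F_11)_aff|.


Affine F_11-points: {(1, 5), (1, 8), (2, 7), (4, 0), (4, 7), (4, 8), (5, 5), (5, 9), (5, 10), (8, 10), (9, 3), (9, 6), (9, 7)}; count = 13.

For each of the 121 pairs (x, y) ∈ F_11², evaluate f(x, y) mod 11. Record the zeros.
  x = 0: [0↦1, 1↦10, 2↦1, 3↦2, 4↦8, 5↦3, 6↦4, 7↦6, 8↦4, 9↦4, 10↦1]  zeros at y ∈ ∅
  x = 1: [0↦10, 1↦2, 2↦2, 3↦5, 4↦6, 5↦0, 6↦4, 7↦2, 8↦0, 9↦4, 10↦9]  zeros at y ∈ {5, 8}
  x = 2: [0↦4, 1↦5, 2↦7, 3↦5, 4↦5, 5↦2, 6↦2, 7↦0, 8↦2, 9↦3, 10↦9]  zeros at y ∈ {7}
  x = 3: [0↦10, 1↦2, 2↦10, 3↦7, 4↦10, 5↦3, 6↦3, 7↦5, 8↦4, 9↦6, 10↦6]  zeros at y ∈ ∅
  x = 4: [0↦0, 1↦9, 2↦5, 3↦5, 4↦4, 5↦8, 6↦1, 7↦0, 8↦0, 9↦7, 10↦5]  zeros at y ∈ {0, 7, 8}
  x = 5: [0↦1, 1↦9, 2↦8, 3↦4, 4↦3, 5↦0, 6↦1, 7↦1, 8↦6, 9↦0, 10↦0]  zeros at y ∈ {5, 9, 10}
  x = 6: [0↦7, 1↦7, 2↦2, 3↦9, 4↦1, 5↦6, 6↦8, 7↦2, 8↦5, 9↦1, 10↦7]  zeros at y ∈ ∅
  x = 7: [0↦1, 1↦8, 2↦3, 3↦3, 4↦3, 5↦9, 6↦5, 7↦8, 8↦2, 9↦4, 10↦9]  zeros at y ∈ ∅
  x = 8: [0↦10, 1↦6, 2↦5, 3↦2, 4↦3, 5↦3, 6↦8, 7↦2, 8↦2, 9↦3, 10↦0]  zeros at y ∈ {10}
  x = 9: [0↦6, 1↦6, 2↦2, 3↦0, 4↦6, 5↦4, 6↦0, 7↦0, 8↦10, 9↦3, 10↦7]  zeros at y ∈ {3, 6, 7}
  x = 10: [0↦5, 1↦2, 2↦10, 3↦2, 4↦6, 5↦6, 6↦8, 7↦7, 8↦9, 9↦9, 10↦2]  zeros at y ∈ ∅
Collecting zeros: affine points = {(1, 5), (1, 8), (2, 7), (4, 0), (4, 7), (4, 8), (5, 5), (5, 9), (5, 10), (8, 10), (9, 3), (9, 6), (9, 7)}.
Total count |C(F_11)_aff| = 13.


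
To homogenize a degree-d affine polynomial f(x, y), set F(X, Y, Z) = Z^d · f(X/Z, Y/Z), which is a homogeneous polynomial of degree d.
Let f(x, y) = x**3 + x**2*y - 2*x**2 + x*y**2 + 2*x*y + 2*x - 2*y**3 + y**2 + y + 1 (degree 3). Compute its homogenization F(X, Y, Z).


F(X, Y, Z) = X**3 + X**2*Y - 2*X**2*Z + X*Y**2 + 2*X*Y*Z + 2*X*Z**2 - 2*Y**3 + Y**2*Z + Y*Z**2 + Z**3

deg(f) = 3.
Substitute x = X/Z, y = Y/Z into f, then multiply by Z^3.
  monomial 1·x^3·y^0 ↦ 1·X^3·Y^0·Z^0.
  monomial 1·x^2·y^1 ↦ 1·X^2·Y^1·Z^0.
  monomial -2·x^2·y^0 ↦ -2·X^2·Y^0·Z^1.
  monomial 1·x^1·y^2 ↦ 1·X^1·Y^2·Z^0.
  monomial 2·x^1·y^1 ↦ 2·X^1·Y^1·Z^1.
  monomial 2·x^1·y^0 ↦ 2·X^1·Y^0·Z^2.
  monomial -2·x^0·y^3 ↦ -2·X^0·Y^3·Z^0.
  monomial 1·x^0·y^2 ↦ 1·X^0·Y^2·Z^1.
  monomial 1·x^0·y^1 ↦ 1·X^0·Y^1·Z^2.
  monomial 1·x^0·y^0 ↦ 1·X^0·Y^0·Z^3.
Collecting: F(X, Y, Z) = X**3 + X**2*Y - 2*X**2*Z + X*Y**2 + 2*X*Y*Z + 2*X*Z**2 - 2*Y**3 + Y**2*Z + Y*Z**2 + Z**3.


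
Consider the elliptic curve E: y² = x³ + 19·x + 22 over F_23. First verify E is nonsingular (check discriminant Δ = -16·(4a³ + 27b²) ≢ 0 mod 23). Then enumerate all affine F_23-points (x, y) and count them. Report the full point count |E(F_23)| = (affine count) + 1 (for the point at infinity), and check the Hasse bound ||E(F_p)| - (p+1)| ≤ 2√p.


Affine points = {(4, 1), (4, 22), (5, 9), (5, 14), (9, 5), (9, 18), (10, 4), (10, 19), (12, 0), (15, 5), (15, 18), (16, 11), (16, 12), (18, 3), (18, 20), (22, 5), (22, 18)}; affine count = 17; |E(F_23)| = 18.

Discriminant check: Δ ∝ 4a³ + 27b² = 4·19³ + 27·22² = 4·6859 + 27·484 ≡ 1 (mod 23). Nonzero ⇒ E is nonsingular.
For each x ∈ F_23, compute rhs = x³ + 19·x + 22 mod 23, then count y ∈ F_23 with y² ≡ rhs.
  x = 0: rhs = 22, matching y values: none (0 points).
  x = 1: rhs = 19, matching y values: none (0 points).
  x = 2: rhs = 22, matching y values: none (0 points).
  x = 3: rhs = 14, matching y values: none (0 points).
  x = 4: rhs = 1, matching y values: 1, 22 (2 points).
  x = 5: rhs = 12, matching y values: 9, 14 (2 points).
  x = 6: rhs = 7, matching y values: none (0 points).
  x = 7: rhs = 15, matching y values: none (0 points).
  x = 8: rhs = 19, matching y values: none (0 points).
  x = 9: rhs = 2, matching y values: 5, 18 (2 points).
  x = 10: rhs = 16, matching y values: 4, 19 (2 points).
  x = 11: rhs = 21, matching y values: none (0 points).
  x = 12: rhs = 0, matching y values: 0 (1 points).
  x = 13: rhs = 5, matching y values: none (0 points).
  x = 14: rhs = 19, matching y values: none (0 points).
  x = 15: rhs = 2, matching y values: 5, 18 (2 points).
  x = 16: rhs = 6, matching y values: 11, 12 (2 points).
  x = 17: rhs = 14, matching y values: none (0 points).
  x = 18: rhs = 9, matching y values: 3, 20 (2 points).
  x = 19: rhs = 20, matching y values: none (0 points).
  x = 20: rhs = 7, matching y values: none (0 points).
  x = 21: rhs = 22, matching y values: none (0 points).
  x = 22: rhs = 2, matching y values: 5, 18 (2 points).
Total affine count: 17.
Full point count |E(F_23)| = 17 + 1 = 18.
Hasse bound: |18 − (23+1)| = |-6| = 6 ≤ 2√23 ≈ 9.5917 ✓.


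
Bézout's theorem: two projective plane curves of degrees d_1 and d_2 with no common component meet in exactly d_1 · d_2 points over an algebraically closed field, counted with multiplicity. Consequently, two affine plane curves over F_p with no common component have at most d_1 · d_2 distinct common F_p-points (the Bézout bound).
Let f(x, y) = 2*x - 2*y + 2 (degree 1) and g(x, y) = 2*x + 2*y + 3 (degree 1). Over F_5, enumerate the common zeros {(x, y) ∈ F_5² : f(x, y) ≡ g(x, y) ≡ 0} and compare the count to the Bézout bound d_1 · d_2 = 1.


Common zeros: {(0, 1)}; count = 1; Bézout bound = 1.

deg(f) = 1, deg(g) = 1, so Bézout bound = 1.
Scan x ∈ F_5. For each x, list the y ∈ F_5 with f(x, y) ≡ 0 and those with g(x, y) ≡ 0 (mod 5); the common zeros in that column are the intersection.
  x = 0: f ≡ 0 at y ∈ {1}; g ≡ 0 at y ∈ {1}; common: {1}.
  x = 1: f ≡ 0 at y ∈ {2}; g ≡ 0 at y ∈ {0}; common: ∅.
  x = 2: f ≡ 0 at y ∈ {3}; g ≡ 0 at y ∈ {4}; common: ∅.
  x = 3: f ≡ 0 at y ∈ {4}; g ≡ 0 at y ∈ {3}; common: ∅.
  x = 4: f ≡ 0 at y ∈ {0}; g ≡ 0 at y ∈ {2}; common: ∅.
Collecting: common zeros = {(0, 1)}, so the count is 1.
Comparison with the Bézout bound: 1 ≤ 1 = deg(f)·deg(g), as expected for curves with no common component (the bound is attained).
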